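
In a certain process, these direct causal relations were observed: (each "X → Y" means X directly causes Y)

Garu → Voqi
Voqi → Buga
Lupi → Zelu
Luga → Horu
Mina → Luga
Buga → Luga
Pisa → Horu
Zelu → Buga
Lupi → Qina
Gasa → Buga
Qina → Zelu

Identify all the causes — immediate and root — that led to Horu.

Immediate causes of Horu: Pisa, Luga.
Further upstream: Mina, Lupi, Garu, Voqi, Qina, Gasa, Zelu, Buga.

Buga, Garu, Gasa, Luga, Lupi, Mina, Pisa, Qina, Voqi, Zelu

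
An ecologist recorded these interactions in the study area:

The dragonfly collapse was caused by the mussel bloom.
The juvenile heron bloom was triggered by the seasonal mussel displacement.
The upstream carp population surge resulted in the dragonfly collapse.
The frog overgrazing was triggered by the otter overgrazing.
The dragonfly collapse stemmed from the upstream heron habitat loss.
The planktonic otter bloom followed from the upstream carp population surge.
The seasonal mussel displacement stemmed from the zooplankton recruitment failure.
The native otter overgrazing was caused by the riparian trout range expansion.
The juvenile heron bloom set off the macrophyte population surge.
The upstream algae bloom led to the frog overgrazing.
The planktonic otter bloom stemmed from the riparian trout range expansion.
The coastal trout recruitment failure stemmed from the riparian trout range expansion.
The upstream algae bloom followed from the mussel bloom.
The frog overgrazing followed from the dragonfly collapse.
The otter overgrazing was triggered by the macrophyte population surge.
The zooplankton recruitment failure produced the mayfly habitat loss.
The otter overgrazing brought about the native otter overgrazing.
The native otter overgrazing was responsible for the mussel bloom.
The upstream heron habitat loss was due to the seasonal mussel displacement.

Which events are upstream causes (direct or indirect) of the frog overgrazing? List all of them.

Immediate causes of the frog overgrazing: the otter overgrazing, the dragonfly collapse, the upstream algae bloom.
Further upstream: the zooplankton recruitment failure, the seasonal mussel displacement, the riparian trout range expansion, the juvenile heron bloom, the upstream carp population surge, the macrophyte population surge, the upstream heron habitat loss, the native otter overgrazing, the mussel bloom.

the dragonfly collapse, the juvenile heron bloom, the macrophyte population surge, the mussel bloom, the native otter overgrazing, the otter overgrazing, the riparian trout range expansion, the seasonal mussel displacement, the upstream algae bloom, the upstream carp population surge, the upstream heron habitat loss, the zooplankton recruitment failure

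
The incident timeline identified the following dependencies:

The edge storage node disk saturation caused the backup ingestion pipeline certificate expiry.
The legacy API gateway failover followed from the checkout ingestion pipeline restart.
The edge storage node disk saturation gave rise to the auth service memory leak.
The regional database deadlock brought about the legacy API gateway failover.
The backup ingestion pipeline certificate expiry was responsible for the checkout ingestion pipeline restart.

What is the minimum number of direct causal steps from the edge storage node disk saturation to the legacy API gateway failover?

3

Shortest chain: the edge storage node disk saturation → the backup ingestion pipeline certificate expiry → the checkout ingestion pipeline restart → the legacy API gateway failover.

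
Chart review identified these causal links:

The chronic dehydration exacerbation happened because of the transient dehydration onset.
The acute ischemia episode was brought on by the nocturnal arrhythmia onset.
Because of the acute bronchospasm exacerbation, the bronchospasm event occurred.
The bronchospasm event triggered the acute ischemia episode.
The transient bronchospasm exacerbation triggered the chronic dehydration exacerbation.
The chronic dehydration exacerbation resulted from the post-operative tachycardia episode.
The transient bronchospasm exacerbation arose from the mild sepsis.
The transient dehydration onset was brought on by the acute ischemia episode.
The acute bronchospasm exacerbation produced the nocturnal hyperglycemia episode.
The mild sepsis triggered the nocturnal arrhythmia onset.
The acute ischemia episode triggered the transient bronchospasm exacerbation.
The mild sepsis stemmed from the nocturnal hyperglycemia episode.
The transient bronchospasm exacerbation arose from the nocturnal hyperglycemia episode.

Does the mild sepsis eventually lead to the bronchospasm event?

No

The mild sepsis leads to the nocturnal arrhythmia onset, the acute ischemia episode, the transient bronchospasm exacerbation, the transient dehydration onset, the chronic dehydration exacerbation; the bronchospasm event is not among them.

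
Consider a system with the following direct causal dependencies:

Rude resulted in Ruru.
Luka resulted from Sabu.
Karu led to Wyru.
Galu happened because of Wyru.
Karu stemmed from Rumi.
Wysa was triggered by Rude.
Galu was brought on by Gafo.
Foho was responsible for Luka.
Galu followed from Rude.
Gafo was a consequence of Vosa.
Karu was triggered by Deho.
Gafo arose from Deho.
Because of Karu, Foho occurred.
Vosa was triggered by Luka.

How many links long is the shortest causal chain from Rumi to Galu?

Shortest chain: Rumi → Karu → Wyru → Galu.

3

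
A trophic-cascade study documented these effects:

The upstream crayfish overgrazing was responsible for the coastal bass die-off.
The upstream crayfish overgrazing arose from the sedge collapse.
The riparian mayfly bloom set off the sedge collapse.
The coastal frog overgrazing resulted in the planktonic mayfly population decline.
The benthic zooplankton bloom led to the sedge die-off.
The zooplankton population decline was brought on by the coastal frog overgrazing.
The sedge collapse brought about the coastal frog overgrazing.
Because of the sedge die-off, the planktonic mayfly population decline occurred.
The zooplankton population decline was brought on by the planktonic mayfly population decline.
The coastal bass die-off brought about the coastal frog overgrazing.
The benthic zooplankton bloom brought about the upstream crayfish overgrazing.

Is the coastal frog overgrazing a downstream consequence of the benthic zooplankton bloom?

Yes

There is a causal chain: the benthic zooplankton bloom → the upstream crayfish overgrazing → the coastal bass die-off → the coastal frog overgrazing.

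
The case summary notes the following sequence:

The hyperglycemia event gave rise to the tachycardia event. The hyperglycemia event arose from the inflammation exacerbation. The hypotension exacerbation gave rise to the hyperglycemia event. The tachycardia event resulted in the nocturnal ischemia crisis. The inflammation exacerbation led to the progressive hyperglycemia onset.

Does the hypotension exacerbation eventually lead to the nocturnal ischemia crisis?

Yes

There is a causal chain: the hypotension exacerbation → the hyperglycemia event → the tachycardia event → the nocturnal ischemia crisis.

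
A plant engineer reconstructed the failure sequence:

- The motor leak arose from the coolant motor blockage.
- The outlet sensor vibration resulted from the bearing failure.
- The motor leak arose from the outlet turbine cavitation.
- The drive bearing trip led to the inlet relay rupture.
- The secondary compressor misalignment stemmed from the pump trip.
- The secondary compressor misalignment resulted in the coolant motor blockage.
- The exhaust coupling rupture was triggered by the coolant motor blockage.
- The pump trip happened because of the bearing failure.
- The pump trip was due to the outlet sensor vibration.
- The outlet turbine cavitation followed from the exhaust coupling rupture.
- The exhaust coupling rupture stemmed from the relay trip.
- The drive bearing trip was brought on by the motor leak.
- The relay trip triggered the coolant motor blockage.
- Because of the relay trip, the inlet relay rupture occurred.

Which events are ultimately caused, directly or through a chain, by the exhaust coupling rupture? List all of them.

the drive bearing trip, the inlet relay rupture, the motor leak, the outlet turbine cavitation

Direct effects: the outlet turbine cavitation.
2 steps out: the motor leak.
3 steps out: the drive bearing trip.
4 steps out: the inlet relay rupture.
Not reachable from it: the bearing failure, the outlet sensor vibration, the pump trip, the secondary compressor misalignment, the relay trip, the coolant motor blockage.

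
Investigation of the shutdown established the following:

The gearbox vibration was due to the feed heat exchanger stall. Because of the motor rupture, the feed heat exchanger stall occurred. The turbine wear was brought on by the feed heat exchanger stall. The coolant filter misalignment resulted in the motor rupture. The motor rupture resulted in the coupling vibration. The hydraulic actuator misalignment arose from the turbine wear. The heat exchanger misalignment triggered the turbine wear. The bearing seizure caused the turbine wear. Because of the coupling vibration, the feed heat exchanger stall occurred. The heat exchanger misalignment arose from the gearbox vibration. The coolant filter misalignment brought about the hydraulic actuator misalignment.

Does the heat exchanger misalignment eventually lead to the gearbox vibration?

The heat exchanger misalignment leads to the turbine wear, the hydraulic actuator misalignment; the gearbox vibration is not among them.

No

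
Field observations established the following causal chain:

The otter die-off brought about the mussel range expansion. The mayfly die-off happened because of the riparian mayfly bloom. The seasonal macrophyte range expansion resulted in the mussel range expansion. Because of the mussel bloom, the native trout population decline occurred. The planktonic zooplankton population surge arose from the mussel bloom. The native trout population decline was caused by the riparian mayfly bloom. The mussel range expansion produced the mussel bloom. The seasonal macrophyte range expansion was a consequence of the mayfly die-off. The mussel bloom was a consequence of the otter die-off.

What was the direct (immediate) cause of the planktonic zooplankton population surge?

Upstream contributors include the riparian mayfly bloom, the mayfly die-off, the seasonal macrophyte range expansion, the otter die-off, the mussel range expansion, but only the mussel bloom feeds directly into the planktonic zooplankton population surge.

the mussel bloom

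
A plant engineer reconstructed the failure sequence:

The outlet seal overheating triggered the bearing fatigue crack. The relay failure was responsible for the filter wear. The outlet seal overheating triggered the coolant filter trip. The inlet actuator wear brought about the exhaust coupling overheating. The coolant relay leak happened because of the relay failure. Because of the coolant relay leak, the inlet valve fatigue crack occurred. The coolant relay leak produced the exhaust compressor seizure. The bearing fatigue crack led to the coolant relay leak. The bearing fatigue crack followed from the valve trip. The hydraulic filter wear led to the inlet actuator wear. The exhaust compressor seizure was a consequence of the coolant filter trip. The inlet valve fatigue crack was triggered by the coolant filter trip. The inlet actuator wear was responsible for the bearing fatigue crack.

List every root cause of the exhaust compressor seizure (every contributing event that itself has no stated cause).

the hydraulic filter wear, the outlet seal overheating, the relay failure, the valve trip

Tracing upstream from the exhaust compressor seizure: the exhaust compressor seizure ← the coolant relay leak ← the relay failure.
A separate upstream branch: the exhaust compressor seizure ← the coolant relay leak ← the bearing fatigue crack ← the valve trip.
A separate upstream branch: the exhaust compressor seizure ← the coolant relay leak ← the bearing fatigue crack ← the inlet actuator wear ← the hydraulic filter wear.
A separate upstream branch: the exhaust compressor seizure ← the coolant filter trip ← the outlet seal overheating.
Each of those chain origins has no stated cause.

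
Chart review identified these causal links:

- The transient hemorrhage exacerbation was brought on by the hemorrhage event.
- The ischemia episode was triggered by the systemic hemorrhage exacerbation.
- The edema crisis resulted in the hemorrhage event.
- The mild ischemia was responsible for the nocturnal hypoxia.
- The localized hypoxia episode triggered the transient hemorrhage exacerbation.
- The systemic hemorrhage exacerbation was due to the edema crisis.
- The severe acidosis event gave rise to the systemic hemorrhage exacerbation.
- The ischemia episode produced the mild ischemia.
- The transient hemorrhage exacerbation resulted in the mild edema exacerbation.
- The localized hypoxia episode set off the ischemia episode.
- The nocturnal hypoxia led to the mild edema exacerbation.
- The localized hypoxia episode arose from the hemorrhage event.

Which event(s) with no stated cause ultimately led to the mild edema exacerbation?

the edema crisis, the severe acidosis event

Tracing upstream from the mild edema exacerbation: the mild edema exacerbation ← the nocturnal hypoxia ← the mild ischemia ← the ischemia episode ← the systemic hemorrhage exacerbation ← the severe acidosis event.
A separate upstream branch: the mild edema exacerbation ← the transient hemorrhage exacerbation ← the hemorrhage event ← the edema crisis.
Each of those chain origins has no stated cause.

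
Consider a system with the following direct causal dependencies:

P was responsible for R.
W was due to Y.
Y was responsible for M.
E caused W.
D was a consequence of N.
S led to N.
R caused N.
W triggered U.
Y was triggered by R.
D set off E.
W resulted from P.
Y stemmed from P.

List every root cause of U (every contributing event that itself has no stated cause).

P, S

Tracing upstream from U: U ← W ← P.
A separate upstream branch: U ← W ← E ← D ← N ← S.
Each of those chain origins has no stated cause.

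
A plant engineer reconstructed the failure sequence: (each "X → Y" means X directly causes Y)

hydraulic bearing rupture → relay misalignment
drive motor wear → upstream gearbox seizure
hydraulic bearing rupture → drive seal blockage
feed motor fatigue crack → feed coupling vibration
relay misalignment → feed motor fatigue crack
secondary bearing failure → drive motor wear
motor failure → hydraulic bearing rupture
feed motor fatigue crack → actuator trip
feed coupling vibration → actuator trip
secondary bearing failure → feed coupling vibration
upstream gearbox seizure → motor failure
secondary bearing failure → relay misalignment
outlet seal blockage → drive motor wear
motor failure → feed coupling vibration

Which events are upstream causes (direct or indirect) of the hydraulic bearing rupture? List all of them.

Immediate cause of the hydraulic bearing rupture: the motor failure.
Further upstream: the secondary bearing failure, the drive motor wear, the upstream gearbox seizure, the outlet seal blockage.

the drive motor wear, the motor failure, the outlet seal blockage, the secondary bearing failure, the upstream gearbox seizure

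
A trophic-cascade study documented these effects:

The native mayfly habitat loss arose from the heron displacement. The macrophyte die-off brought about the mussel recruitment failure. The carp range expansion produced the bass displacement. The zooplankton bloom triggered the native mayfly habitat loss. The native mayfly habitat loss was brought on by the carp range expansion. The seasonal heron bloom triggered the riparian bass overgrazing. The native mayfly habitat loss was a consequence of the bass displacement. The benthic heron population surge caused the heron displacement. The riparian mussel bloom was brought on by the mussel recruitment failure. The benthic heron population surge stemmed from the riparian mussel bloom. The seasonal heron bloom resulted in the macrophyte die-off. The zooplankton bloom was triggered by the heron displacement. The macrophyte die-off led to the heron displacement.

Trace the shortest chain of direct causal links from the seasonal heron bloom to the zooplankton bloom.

the seasonal heron bloom → the macrophyte die-off → the heron displacement → the zooplankton bloom

the seasonal heron bloom → the macrophyte die-off
the macrophyte die-off → the heron displacement
the heron displacement → the zooplankton bloom
Length: 3 steps.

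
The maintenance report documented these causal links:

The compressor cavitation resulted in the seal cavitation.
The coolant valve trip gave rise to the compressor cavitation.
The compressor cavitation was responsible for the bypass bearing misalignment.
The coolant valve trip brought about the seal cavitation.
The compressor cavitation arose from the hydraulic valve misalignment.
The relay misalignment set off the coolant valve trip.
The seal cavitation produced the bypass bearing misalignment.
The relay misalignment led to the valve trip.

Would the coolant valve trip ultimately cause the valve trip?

No

The coolant valve trip leads to the compressor cavitation, the seal cavitation, the bypass bearing misalignment; the valve trip is not among them.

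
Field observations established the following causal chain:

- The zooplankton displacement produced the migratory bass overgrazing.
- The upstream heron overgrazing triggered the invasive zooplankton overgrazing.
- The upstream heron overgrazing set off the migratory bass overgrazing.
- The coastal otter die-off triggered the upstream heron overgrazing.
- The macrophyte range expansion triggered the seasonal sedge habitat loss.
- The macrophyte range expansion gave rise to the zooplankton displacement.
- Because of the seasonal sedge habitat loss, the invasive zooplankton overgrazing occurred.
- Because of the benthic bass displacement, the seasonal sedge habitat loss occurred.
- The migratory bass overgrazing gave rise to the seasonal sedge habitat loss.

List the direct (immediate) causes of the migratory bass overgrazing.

Upstream contributors include the coastal otter die-off, the macrophyte range expansion, but only the upstream heron overgrazing, the zooplankton displacement feed directly into the migratory bass overgrazing.

the upstream heron overgrazing, the zooplankton displacement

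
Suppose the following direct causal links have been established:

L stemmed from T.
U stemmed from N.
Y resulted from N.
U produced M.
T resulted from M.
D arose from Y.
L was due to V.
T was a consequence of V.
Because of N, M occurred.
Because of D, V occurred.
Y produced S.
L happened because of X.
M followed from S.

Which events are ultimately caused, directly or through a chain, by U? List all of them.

Direct effects: M.
2 steps out: T.
3 steps out: L.
Not reachable from it: N, Y, D, S, V, X.

L, M, T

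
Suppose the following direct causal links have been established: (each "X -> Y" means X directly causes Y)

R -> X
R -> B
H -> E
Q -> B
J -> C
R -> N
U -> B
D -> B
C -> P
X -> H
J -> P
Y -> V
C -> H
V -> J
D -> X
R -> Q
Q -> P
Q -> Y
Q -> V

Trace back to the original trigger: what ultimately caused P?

R

Tracing upstream from P: P ← Q ← R.
R has no stated cause, so it is the root.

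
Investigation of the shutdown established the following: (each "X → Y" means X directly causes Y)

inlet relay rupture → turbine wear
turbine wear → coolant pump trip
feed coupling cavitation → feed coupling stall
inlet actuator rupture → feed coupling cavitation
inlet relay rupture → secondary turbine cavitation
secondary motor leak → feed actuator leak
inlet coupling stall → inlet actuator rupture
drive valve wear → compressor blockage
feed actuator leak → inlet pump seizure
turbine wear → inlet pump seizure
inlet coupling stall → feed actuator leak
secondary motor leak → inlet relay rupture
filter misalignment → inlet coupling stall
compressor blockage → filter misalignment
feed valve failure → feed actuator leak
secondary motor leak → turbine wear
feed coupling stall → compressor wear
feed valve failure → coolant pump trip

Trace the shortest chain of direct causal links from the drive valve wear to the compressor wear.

the drive valve wear → the compressor blockage → the filter misalignment → the inlet coupling stall → the inlet actuator rupture → the feed coupling cavitation → the feed coupling stall → the compressor wear

the drive valve wear → the compressor blockage
the compressor blockage → the filter misalignment
the filter misalignment → the inlet coupling stall
the inlet coupling stall → the inlet actuator rupture
the inlet actuator rupture → the feed coupling cavitation
the feed coupling cavitation → the feed coupling stall
the feed coupling stall → the compressor wear
Length: 7 steps.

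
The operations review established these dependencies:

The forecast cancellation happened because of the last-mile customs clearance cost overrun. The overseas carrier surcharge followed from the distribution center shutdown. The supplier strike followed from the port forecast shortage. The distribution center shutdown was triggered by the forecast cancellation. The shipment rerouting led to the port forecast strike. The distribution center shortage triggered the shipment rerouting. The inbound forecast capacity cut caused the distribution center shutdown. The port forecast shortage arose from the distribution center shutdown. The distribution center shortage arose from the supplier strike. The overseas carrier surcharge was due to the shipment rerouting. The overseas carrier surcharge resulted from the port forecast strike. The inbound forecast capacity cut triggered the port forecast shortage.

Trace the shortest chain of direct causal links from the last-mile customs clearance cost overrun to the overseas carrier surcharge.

the last-mile customs clearance cost overrun → the forecast cancellation → the distribution center shutdown → the overseas carrier surcharge

the last-mile customs clearance cost overrun → the forecast cancellation
the forecast cancellation → the distribution center shutdown
the distribution center shutdown → the overseas carrier surcharge
Length: 3 steps.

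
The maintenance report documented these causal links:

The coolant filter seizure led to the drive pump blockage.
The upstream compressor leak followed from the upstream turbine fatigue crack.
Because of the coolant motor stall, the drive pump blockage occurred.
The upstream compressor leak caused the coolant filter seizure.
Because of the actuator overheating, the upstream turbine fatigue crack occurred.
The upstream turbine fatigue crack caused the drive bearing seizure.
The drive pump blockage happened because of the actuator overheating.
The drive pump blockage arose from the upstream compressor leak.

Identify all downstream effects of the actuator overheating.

Direct effects: the upstream turbine fatigue crack, the drive pump blockage.
2 steps out: the drive bearing seizure, the upstream compressor leak.
3 steps out: the coolant filter seizure.
Not reachable from it: the coolant motor stall.

the coolant filter seizure, the drive bearing seizure, the drive pump blockage, the upstream compressor leak, the upstream turbine fatigue crack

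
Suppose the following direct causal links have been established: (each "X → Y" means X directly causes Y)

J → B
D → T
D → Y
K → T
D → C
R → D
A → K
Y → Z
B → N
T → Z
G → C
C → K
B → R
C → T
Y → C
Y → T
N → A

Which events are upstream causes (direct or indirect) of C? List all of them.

B, D, G, J, R, Y

Immediate causes of C: D, G, Y.
Further upstream: J, B, R.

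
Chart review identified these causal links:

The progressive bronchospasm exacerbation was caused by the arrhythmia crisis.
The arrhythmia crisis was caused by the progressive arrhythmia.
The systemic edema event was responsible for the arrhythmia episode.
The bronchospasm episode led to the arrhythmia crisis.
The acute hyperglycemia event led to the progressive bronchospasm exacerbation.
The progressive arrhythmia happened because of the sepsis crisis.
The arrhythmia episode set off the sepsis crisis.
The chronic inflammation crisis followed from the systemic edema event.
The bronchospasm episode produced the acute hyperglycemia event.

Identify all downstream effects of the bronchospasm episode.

the acute hyperglycemia event, the arrhythmia crisis, the progressive bronchospasm exacerbation

Direct effects: the acute hyperglycemia event, the arrhythmia crisis.
2 steps out: the progressive bronchospasm exacerbation.
Not reachable from it: the systemic edema event, the arrhythmia episode, the sepsis crisis, the progressive arrhythmia, the chronic inflammation crisis.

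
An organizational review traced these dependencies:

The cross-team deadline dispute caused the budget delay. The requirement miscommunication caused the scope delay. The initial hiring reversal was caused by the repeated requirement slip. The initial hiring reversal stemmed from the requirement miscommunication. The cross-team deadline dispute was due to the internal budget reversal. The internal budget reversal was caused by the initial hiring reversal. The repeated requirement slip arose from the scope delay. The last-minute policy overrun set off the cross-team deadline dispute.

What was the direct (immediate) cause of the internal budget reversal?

the initial hiring reversal

Upstream contributors include the requirement miscommunication, the scope delay, the repeated requirement slip, but only the initial hiring reversal feeds directly into the internal budget reversal.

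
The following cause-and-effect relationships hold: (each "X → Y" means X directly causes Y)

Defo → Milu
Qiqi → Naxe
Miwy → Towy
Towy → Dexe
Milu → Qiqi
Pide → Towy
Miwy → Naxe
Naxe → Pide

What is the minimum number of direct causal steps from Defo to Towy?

5

Shortest chain: Defo → Milu → Qiqi → Naxe → Pide → Towy.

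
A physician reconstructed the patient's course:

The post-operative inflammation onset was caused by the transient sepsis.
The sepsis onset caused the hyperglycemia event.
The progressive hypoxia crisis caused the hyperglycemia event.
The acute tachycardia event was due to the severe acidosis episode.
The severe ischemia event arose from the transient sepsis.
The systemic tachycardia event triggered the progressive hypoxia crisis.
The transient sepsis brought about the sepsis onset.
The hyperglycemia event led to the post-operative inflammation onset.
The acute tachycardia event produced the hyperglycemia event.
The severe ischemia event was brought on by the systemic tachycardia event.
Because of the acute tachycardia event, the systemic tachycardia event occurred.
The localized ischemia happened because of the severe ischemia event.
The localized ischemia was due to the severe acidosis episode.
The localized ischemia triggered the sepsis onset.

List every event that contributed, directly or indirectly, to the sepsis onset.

the acute tachycardia event, the localized ischemia, the severe acidosis episode, the severe ischemia event, the systemic tachycardia event, the transient sepsis

Immediate causes of the sepsis onset: the transient sepsis, the localized ischemia.
Further upstream: the severe acidosis episode, the acute tachycardia event, the systemic tachycardia event, the severe ischemia event.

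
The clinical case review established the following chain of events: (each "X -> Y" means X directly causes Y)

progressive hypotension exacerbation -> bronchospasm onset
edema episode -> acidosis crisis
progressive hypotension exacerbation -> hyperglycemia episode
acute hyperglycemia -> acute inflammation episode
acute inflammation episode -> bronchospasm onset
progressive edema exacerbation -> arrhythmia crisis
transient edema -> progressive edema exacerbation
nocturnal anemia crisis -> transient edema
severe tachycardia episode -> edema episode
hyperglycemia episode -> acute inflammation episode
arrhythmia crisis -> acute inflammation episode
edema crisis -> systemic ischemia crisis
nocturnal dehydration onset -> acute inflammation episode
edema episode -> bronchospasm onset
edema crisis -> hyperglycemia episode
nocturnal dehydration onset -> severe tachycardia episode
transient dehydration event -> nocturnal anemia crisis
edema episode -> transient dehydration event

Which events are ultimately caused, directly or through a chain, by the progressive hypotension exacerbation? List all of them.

Direct effects: the hyperglycemia episode, the bronchospasm onset.
2 steps out: the acute inflammation episode.
Not reachable from it: the nocturnal dehydration onset, the acute hyperglycemia, the severe tachycardia episode, the edema crisis, the edema episode, the systemic ischemia crisis, the transient dehydration event, the acidosis crisis, the nocturnal anemia crisis, the transient edema, the progressive edema exacerbation, the arrhythmia crisis.

the acute inflammation episode, the bronchospasm onset, the hyperglycemia episode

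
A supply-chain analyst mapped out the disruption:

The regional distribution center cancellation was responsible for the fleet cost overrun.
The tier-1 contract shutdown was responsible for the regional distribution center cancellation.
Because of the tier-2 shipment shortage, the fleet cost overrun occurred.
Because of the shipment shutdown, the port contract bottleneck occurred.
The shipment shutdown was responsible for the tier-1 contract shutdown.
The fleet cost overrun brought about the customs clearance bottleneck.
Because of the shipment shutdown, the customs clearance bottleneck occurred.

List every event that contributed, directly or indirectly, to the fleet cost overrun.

Immediate causes of the fleet cost overrun: the regional distribution center cancellation, the tier-2 shipment shortage.
Further upstream: the shipment shutdown, the tier-1 contract shutdown.

the regional distribution center cancellation, the shipment shutdown, the tier-1 contract shutdown, the tier-2 shipment shortage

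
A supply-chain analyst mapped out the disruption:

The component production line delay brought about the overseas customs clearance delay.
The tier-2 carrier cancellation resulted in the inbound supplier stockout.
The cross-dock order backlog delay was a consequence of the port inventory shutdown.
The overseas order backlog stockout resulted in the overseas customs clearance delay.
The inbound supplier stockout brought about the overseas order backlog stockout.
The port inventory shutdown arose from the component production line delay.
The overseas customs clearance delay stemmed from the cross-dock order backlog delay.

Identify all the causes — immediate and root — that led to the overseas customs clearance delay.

the component production line delay, the cross-dock order backlog delay, the inbound supplier stockout, the overseas order backlog stockout, the port inventory shutdown, the tier-2 carrier cancellation

Immediate causes of the overseas customs clearance delay: the component production line delay, the overseas order backlog stockout, the cross-dock order backlog delay.
Further upstream: the tier-2 carrier cancellation, the inbound supplier stockout, the port inventory shutdown.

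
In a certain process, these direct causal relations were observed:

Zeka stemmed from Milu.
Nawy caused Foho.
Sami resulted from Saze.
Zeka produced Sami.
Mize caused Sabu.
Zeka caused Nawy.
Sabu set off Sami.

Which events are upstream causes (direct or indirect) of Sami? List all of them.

Milu, Mize, Sabu, Saze, Zeka

Immediate causes of Sami: Zeka, Saze, Sabu.
Further upstream: Milu, Mize.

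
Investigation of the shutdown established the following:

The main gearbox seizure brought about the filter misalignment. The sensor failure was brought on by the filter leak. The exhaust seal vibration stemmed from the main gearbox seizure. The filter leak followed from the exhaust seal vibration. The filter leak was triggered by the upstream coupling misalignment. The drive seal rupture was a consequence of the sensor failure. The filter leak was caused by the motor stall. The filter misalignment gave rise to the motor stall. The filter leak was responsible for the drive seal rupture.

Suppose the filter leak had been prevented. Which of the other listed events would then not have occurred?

Downstream of the filter leak: the sensor failure, the drive seal rupture.

the drive seal rupture, the sensor failure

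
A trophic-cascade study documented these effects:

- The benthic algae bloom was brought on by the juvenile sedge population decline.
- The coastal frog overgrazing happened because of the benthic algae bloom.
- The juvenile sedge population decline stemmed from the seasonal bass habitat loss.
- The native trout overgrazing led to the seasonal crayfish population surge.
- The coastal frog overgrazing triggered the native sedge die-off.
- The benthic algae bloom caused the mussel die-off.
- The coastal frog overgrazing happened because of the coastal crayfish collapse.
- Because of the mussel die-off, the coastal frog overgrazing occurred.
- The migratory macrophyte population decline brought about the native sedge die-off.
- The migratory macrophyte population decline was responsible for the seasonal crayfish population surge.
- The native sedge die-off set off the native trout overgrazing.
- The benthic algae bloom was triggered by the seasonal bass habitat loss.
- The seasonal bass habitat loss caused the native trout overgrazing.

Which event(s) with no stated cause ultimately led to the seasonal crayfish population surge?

Tracing upstream from the seasonal crayfish population surge: the seasonal crayfish population surge ← the native trout overgrazing ← the native sedge die-off ← the coastal frog overgrazing ← the coastal crayfish collapse.
A separate upstream branch: the seasonal crayfish population surge ← the native trout overgrazing ← the seasonal bass habitat loss.
A separate upstream branch: the seasonal crayfish population surge ← the migratory macrophyte population decline.
Each of those chain origins has no stated cause.

the coastal crayfish collapse, the migratory macrophyte population decline, the seasonal bass habitat loss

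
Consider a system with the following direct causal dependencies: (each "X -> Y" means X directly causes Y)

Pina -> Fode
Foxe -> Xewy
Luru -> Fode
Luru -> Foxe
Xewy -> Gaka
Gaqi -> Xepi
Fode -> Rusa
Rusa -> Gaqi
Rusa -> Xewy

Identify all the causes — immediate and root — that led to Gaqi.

Immediate cause of Gaqi: Rusa.
Further upstream: Luru, Pina, Fode.

Fode, Luru, Pina, Rusa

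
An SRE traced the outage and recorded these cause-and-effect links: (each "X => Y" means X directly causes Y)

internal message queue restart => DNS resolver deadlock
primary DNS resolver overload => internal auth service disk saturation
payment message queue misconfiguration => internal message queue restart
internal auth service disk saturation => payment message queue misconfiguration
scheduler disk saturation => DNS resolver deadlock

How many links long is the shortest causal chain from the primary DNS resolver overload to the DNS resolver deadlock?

4

Shortest chain: the primary DNS resolver overload → the internal auth service disk saturation → the payment message queue misconfiguration → the internal message queue restart → the DNS resolver deadlock.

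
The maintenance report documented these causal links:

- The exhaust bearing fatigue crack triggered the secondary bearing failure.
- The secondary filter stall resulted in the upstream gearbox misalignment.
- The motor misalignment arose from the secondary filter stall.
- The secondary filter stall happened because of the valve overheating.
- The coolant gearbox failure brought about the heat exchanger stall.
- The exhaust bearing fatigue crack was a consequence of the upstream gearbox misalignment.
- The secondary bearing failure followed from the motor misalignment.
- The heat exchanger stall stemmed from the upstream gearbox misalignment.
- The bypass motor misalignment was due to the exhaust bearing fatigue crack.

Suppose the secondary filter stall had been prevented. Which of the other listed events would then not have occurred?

Downstream of the secondary filter stall: the upstream gearbox misalignment, the heat exchanger stall, the exhaust bearing fatigue crack, the bypass motor misalignment, the motor misalignment, the secondary bearing failure.
Of those, still caused via another path: the heat exchanger stall.
The remainder have no surviving cause.

the bypass motor misalignment, the exhaust bearing fatigue crack, the motor misalignment, the secondary bearing failure, the upstream gearbox misalignment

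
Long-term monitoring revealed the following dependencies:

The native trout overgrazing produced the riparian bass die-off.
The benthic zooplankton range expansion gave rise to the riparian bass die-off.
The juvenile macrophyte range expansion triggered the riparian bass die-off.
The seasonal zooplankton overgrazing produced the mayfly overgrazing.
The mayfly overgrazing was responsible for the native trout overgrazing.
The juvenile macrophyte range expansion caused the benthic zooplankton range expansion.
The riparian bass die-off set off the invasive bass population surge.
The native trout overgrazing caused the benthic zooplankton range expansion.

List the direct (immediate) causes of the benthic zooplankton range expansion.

the juvenile macrophyte range expansion, the native trout overgrazing

Upstream contributors include the seasonal zooplankton overgrazing, the mayfly overgrazing, but only the juvenile macrophyte range expansion, the native trout overgrazing feed directly into the benthic zooplankton range expansion.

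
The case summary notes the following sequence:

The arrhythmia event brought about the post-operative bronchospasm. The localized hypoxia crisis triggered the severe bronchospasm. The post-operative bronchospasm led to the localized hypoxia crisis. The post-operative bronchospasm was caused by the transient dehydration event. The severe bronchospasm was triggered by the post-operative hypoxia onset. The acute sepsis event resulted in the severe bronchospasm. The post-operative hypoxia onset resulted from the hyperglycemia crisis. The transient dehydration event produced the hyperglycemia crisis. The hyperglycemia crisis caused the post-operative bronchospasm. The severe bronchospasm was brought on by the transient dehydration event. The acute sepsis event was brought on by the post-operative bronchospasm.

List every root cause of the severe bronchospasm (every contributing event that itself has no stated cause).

Tracing upstream from the severe bronchospasm: the severe bronchospasm ← the acute sepsis event ← the post-operative bronchospasm ← the arrhythmia event.
A separate upstream branch: the severe bronchospasm ← the transient dehydration event.
Each of those chain origins has no stated cause.

the arrhythmia event, the transient dehydration event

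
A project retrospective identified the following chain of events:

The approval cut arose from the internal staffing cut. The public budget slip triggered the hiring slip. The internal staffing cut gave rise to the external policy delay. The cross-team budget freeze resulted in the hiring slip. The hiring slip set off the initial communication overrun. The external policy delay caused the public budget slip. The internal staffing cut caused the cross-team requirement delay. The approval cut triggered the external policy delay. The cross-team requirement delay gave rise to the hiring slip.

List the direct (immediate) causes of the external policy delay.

the approval cut, the internal staffing cut → the external policy delay with nothing further upstream stated.

the approval cut, the internal staffing cut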